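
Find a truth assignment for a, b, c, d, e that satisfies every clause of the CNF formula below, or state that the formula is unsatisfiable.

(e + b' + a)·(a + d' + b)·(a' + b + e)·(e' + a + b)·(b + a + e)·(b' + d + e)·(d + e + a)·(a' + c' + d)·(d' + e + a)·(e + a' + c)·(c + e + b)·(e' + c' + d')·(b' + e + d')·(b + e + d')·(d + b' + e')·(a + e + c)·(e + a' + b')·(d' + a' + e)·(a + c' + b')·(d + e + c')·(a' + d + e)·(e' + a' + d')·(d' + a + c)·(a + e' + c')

Case e = 1:
Case a = 1:
The clause (d') is unit, so d = 0.
The clause (c') is unit, so c = 0.
The clause (b') is unit, so b = 0.
Every clause now holds.

a ↦ 1; b ↦ 0; c ↦ 0; d ↦ 0; e ↦ 1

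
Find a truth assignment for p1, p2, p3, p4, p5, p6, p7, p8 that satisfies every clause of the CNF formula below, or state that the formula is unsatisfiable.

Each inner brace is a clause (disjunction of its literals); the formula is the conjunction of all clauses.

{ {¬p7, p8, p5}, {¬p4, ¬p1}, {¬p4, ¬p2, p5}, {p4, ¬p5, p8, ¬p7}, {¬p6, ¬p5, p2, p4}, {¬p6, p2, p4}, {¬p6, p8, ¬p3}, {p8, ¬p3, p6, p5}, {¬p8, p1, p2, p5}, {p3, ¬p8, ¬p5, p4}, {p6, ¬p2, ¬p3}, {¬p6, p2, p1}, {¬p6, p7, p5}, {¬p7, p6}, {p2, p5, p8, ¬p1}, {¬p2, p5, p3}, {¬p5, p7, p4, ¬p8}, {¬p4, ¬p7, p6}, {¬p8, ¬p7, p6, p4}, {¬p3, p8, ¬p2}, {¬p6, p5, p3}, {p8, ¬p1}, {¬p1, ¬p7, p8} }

Case p4 = False:
Case p6 = False:
The clause (¬p7) is unit, so p7 = False.
Case p2 = False:
Case p5 = False:
Case p8 = True:
The clause (p1) is unit, so p1 = True.
Every clause is now satisfied; p3 is unconstrained.

p1: True,  p2: False,  p3: False,  p4: False,  p5: False,  p6: False,  p7: False,  p8: True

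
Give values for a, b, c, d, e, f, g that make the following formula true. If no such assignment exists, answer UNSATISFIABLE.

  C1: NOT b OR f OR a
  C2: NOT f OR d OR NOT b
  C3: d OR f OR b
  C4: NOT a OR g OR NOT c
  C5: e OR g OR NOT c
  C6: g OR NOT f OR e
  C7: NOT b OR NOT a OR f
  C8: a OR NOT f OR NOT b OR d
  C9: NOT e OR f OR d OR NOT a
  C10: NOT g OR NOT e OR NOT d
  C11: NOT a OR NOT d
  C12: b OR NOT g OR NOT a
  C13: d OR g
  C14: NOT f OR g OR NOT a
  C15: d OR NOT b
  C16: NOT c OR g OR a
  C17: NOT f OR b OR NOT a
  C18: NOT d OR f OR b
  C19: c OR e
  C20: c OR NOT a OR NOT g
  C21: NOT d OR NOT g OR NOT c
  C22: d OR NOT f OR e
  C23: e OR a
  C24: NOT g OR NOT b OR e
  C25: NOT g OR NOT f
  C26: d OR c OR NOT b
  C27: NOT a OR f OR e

a: false, b: true, c: false, d: true, e: true, f: true, g: false

Case a = false:
From the singleton clause (e), e = true.
Case b = true:
From the singleton clause (f), f = true.
From the singleton clause (d), d = true.
From the singleton clause (NOT g), g = false.
From the singleton clause (NOT c), c = false.
Every clause now holds.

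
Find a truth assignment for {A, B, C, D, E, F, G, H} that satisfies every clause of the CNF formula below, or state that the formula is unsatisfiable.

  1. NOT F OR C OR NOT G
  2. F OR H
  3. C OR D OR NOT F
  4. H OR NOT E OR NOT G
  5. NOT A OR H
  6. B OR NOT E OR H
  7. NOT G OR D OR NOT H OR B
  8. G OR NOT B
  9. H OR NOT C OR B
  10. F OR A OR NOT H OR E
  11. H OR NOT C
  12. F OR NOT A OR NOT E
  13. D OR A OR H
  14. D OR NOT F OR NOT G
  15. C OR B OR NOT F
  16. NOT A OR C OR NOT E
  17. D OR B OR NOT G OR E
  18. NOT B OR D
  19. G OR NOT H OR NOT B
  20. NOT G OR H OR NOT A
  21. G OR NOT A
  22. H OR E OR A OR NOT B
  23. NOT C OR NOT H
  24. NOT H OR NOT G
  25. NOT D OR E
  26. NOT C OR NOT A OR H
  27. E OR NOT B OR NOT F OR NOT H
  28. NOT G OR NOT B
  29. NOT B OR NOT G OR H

A: false; B: false; C: false; D: false; E: true; F: false; G: false; H: true

Case F = false:
(H) alone gives H = true.
(NOT C) alone gives C = false.
(NOT G) alone gives G = false.
(NOT B) alone gives B = false.
(NOT A) alone gives A = false.
(E) alone gives E = true.
All clauses hold; D can take either value.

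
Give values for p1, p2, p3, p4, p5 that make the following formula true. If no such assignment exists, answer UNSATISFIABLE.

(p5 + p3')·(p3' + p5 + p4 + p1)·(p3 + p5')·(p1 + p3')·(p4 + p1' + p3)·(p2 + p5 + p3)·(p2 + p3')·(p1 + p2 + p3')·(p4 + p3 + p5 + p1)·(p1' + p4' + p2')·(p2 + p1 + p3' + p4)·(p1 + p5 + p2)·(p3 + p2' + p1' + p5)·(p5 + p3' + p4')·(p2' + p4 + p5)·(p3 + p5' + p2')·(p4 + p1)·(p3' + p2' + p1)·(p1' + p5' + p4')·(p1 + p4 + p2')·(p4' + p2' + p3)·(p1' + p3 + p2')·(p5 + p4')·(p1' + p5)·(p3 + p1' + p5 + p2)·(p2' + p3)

Suppose p5 = 1.
The clause (p3) is unit, so p3 = 1.
The clause (p1) is unit, so p1 = 1.
The clause (p2) is unit, so p2 = 1.
The clause (p4') is unit, so p4 = 0.
Every clause now holds.

p1 ↦ 1; p2 ↦ 1; p3 ↦ 1; p4 ↦ 0; p5 ↦ 1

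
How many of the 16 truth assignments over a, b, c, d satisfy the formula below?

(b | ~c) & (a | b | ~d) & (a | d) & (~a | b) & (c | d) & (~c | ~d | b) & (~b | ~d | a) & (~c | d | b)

3

There are 2^4 = 16 truth assignments over (a, b, c, d).
Check each against the 8 clauses (columns in the order a, b, c, d):
  F F F F  ✗ fails (a | d)
  F F F T  ✗ fails (a | b | ~d)
  F F T F  ✗ fails (b | ~c)
  F F T T  ✗ fails (b | ~c)
  F T F F  ✗ fails (a | d)
  F T F T  ✗ fails (~b | ~d | a)
  F T T F  ✗ fails (a | d)
  F T T T  ✗ fails (~b | ~d | a)
  T F F F  ✗ fails (~a | b)
  T F F T  ✗ fails (~a | b)
  T F T F  ✗ fails (b | ~c)
  T F T T  ✗ fails (b | ~c)
  T T F F  ✗ fails (c | d)
  T T F T  ✓ satisfies all
  T T T F  ✓ satisfies all
  T T T T  ✓ satisfies all
3 of the 16 rows are models.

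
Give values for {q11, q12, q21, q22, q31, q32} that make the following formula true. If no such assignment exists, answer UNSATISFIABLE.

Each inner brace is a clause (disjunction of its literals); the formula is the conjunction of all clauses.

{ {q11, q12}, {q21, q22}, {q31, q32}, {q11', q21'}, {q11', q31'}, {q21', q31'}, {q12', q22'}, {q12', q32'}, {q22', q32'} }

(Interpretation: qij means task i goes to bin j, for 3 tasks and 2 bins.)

Case q11 = 1:
The clause (q21') is unit, so q21 = 0.
The clause (q22) is unit, so q22 = 1.
The clause (q31') is unit, so q31 = 0.
The clause (q32) is unit, so q32 = 1.
Now (q32') is unsatisfied and unit — conflict.
Undo q11 and try q11 = 0.
The clause (q12) is unit, so q12 = 1.
The clause (q22') is unit, so q22 = 0.
The clause (q21) is unit, so q21 = 1.
The clause (q31') is unit, so q31 = 0.
The clause (q32) is unit, so q32 = 1.
Now (q32') is unsatisfied and unit — conflict.
Both values of q11 lead to a conflict.

UNSATISFIABLE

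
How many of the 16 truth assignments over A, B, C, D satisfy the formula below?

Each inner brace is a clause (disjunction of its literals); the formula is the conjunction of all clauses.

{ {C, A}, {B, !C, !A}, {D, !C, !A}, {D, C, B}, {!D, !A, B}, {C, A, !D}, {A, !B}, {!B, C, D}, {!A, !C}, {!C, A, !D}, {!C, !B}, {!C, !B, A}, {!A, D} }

2

There are 2^4 = 16 truth assignments over (A, B, C, D).
Split on B. With B = true, the clauses containing B are satisfied and !B drops from the rest; 1 of the 2^3 = 8 assignments to the other variables satisfy what remains.
With B = false, by the same count on the reduced clause set, 1 assignment works.
Total: 1 + 1 = 2.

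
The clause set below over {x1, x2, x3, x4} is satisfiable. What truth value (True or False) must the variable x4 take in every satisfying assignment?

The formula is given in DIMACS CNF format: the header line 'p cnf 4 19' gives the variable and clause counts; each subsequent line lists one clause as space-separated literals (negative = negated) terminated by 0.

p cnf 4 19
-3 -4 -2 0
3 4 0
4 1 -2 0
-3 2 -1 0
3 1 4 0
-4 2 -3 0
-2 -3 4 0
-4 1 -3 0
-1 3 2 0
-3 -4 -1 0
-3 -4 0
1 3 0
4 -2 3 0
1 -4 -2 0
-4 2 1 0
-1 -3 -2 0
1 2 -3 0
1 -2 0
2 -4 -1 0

True

Suppose x4 = False.
(x3) alone gives x3 = True.
(¬x2) alone gives x2 = False.
(¬x1) alone gives x1 = False.
But (x1) is also a unit clause — contradiction.
So every satisfying assignment has x4 = True.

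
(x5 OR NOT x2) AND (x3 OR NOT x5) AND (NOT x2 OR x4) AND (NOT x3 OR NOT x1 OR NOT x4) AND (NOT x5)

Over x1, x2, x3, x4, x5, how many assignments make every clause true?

7

There are 2^5 = 32 truth assignments over (x1, x2, x3, x4, x5).
Split on x5. With x5 = true, the clauses containing x5 are satisfied and NOT x5 drops from the rest; 0 of the 2^4 = 16 assignments to the other variables satisfy what remains.
With x5 = false, by the same count on the reduced clause set, 7 assignments work.
(One model: x1=F, x2=F, x3=F, x4=F, x5=F.)
Total: 0 + 7 = 7.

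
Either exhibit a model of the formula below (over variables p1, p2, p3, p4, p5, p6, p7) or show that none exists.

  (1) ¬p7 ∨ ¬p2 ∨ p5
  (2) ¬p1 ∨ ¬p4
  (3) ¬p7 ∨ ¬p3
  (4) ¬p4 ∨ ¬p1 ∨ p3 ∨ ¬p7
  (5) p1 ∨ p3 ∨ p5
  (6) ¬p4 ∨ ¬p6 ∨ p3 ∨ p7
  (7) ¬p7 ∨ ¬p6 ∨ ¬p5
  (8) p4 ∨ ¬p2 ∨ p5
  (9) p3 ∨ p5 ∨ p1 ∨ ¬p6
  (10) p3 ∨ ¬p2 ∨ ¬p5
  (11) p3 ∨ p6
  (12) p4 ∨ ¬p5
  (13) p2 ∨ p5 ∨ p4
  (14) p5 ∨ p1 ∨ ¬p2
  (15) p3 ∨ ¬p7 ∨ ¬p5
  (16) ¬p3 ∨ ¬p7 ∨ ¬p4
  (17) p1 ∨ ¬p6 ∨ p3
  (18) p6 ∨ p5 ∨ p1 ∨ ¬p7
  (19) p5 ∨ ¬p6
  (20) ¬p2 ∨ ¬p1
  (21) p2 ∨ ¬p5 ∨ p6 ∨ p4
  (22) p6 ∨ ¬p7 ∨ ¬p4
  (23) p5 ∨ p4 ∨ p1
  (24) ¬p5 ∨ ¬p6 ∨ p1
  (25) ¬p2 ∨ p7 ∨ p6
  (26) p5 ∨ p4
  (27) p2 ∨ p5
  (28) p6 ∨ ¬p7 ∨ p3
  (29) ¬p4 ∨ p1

Case p1 = False:
Unit clause (¬p4) forces p4 = False.
Unit clause (¬p5) forces p5 = False.
That conflicts with the unit clause (p5).
That branch fails; take p1 = True instead.
Unit clause (¬p4) forces p4 = False.
Unit clause (¬p5) forces p5 = False.
That conflicts with the unit clause (p5).
Either choice for p1 ends in contradiction.

UNSATISFIABLE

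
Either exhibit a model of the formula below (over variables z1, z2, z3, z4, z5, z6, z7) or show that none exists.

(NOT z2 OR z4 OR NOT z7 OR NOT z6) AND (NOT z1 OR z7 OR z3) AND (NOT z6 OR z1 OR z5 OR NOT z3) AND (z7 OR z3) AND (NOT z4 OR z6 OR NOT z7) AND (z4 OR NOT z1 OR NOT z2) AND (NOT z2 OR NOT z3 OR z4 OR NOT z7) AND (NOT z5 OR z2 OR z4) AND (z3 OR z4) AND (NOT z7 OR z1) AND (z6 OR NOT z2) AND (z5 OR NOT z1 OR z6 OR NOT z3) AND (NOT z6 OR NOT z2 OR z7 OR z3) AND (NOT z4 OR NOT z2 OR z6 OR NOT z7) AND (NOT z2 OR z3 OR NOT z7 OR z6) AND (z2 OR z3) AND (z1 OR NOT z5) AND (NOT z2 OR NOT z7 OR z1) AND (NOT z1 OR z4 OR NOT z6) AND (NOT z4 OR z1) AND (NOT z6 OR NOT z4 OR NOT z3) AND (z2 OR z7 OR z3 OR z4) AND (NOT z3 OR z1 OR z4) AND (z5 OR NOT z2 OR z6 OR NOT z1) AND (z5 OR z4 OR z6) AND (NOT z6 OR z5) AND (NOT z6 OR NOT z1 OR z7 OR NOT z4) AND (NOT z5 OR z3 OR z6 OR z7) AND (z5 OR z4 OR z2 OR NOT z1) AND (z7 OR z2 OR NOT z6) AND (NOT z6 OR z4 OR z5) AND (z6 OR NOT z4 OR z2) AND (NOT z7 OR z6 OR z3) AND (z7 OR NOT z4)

z1=true,  z2=true,  z3=false,  z4=true,  z5=true,  z6=true,  z7=true

Suppose z7 = true.
Unit clause (z1) forces z1 = true.
Suppose z4 = true.
Unit clause (z6) forces z6 = true.
Unit clause (NOT z3) forces z3 = false.
Unit clause (z2) forces z2 = true.
Unit clause (z5) forces z5 = true.
This assignment satisfies each clause.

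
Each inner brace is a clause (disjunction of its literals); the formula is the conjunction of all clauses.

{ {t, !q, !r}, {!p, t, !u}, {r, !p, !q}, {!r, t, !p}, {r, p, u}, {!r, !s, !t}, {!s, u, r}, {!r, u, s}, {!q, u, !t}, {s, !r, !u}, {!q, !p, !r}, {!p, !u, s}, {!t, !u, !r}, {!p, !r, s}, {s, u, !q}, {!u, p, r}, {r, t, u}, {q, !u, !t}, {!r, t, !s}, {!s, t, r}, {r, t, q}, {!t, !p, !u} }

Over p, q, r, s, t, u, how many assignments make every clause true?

1

There are 2^6 = 64 truth assignments over (p, q, r, s, t, u).
Split on s. With s = true, the clauses containing s are satisfied and !s drops from the rest; 0 of the 2^5 = 32 assignments to the other variables satisfy what remains.
With s = false, by the same count on the reduced clause set, 1 assignment works.
(One model: p=T, q=F, r=F, s=F, t=T, u=F.)
Total: 0 + 1 = 1.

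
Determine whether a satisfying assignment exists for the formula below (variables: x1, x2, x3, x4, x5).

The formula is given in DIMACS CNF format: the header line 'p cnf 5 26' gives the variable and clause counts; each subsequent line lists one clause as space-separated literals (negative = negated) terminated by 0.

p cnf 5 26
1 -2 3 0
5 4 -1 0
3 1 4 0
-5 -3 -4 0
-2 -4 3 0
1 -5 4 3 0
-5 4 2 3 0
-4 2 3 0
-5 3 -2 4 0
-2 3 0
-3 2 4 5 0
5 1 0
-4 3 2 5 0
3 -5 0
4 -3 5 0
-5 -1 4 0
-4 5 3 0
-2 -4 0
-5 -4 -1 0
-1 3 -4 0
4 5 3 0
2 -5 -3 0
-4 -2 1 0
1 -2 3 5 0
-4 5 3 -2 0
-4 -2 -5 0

Try x2 = False.
Try x4 = True.
(x3) alone gives x3 = True.
(¬x5) alone gives x5 = False.
(x1) alone gives x1 = True.
All clauses are satisfied.
A satisfying assignment: x1 ↦ True; x2 ↦ False; x3 ↦ True; x4 ↦ True; x5 ↦ False.

Yes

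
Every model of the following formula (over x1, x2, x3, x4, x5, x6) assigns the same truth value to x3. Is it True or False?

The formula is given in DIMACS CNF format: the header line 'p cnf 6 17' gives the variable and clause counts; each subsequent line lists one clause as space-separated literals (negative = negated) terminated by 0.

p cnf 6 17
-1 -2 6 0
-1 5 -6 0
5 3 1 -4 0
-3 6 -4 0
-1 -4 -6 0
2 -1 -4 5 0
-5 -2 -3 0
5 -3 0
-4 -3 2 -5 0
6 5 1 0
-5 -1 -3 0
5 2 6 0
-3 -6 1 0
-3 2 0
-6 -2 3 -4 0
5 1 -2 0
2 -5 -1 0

Suppose x3 = True.
The clause (x5) is unit, so x5 = True.
The clause (¬x2) is unit, so x2 = False.
But (x2) is also a unit clause — contradiction.
So every satisfying assignment has x3 = False.

False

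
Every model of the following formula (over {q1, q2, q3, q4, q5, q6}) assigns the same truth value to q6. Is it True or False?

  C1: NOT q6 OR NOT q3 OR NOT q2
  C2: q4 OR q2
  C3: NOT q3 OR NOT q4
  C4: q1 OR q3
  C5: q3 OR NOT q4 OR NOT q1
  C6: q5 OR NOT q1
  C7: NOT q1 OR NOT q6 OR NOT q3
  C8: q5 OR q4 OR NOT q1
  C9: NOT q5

Suppose q6 = true.
From the singleton clause (NOT q5), q5 = false.
From the singleton clause (NOT q1), q1 = false.
From the singleton clause (q3), q3 = true.
From the singleton clause (NOT q2), q2 = false.
From the singleton clause (q4), q4 = true.
But (NOT q4) is also a unit clause — contradiction.
So every satisfying assignment has q6 = False.

False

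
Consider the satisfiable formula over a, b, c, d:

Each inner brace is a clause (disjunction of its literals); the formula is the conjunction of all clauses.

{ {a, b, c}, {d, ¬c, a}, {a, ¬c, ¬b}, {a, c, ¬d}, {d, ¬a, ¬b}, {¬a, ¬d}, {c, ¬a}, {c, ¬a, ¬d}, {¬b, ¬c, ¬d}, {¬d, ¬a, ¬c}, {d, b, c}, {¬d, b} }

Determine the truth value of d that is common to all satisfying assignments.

Suppose d = True.
The clause (¬a) is unit, so a = False.
The clause (c) is unit, so c = True.
The clause (¬b) is unit, so b = False.
That conflicts with the unit clause (b).
So every satisfying assignment has d = False.

False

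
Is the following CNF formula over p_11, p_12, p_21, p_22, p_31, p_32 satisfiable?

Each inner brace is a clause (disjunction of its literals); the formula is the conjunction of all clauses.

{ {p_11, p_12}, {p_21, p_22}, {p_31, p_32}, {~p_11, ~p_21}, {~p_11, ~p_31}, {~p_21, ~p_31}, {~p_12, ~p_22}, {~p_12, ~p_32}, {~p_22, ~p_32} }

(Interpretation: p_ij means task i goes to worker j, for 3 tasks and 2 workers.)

Suppose p_11 = 1.
Unit clause (~p_21) forces p_21 = 0.
Unit clause (p_22) forces p_22 = 1.
Unit clause (~p_31) forces p_31 = 0.
Unit clause (p_32) forces p_32 = 1.
But (~p_32) is also a unit clause — contradiction.
Undo p_11 and try p_11 = 0.
Unit clause (p_12) forces p_12 = 1.
Unit clause (~p_22) forces p_22 = 0.
Unit clause (p_21) forces p_21 = 1.
Unit clause (~p_31) forces p_31 = 0.
Unit clause (p_32) forces p_32 = 1.
But (~p_32) is also a unit clause — contradiction.
Both values of p_11 lead to a conflict.
No assignment satisfies every clause.

No, unsatisfiable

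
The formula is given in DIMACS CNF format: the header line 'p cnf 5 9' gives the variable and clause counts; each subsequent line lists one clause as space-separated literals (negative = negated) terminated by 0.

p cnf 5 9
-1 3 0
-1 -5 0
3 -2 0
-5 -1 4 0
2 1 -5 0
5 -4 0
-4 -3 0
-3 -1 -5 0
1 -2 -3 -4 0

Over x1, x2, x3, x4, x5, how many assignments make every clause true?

6

There are 2^5 = 32 truth assignments over (x1, x2, x3, x4, x5).
Split on x4. With x4 = True, the clauses containing x4 are satisfied and ¬x4 drops from the rest; 0 of the 2^4 = 16 assignments to the other variables satisfy what remains.
With x4 = False, by the same count on the reduced clause set, 6 assignments work.
Total: 0 + 6 = 6.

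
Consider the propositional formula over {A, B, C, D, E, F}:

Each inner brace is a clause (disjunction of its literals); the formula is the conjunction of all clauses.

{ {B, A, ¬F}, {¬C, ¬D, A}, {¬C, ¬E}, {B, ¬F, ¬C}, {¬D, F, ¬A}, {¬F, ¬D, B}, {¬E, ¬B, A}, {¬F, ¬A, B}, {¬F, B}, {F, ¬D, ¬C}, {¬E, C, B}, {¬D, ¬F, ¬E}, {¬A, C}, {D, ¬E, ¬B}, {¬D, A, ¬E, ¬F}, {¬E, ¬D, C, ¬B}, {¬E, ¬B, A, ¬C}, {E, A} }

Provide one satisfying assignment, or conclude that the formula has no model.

A: True; B: False; C: True; D: False; E: False; F: False

Try C = True.
Unit clause (¬E) forces E = False.
Unit clause (A) forces A = True.
Try B = False.
Unit clause (¬F) forces F = False.
Unit clause (¬D) forces D = False.
Every clause now holds.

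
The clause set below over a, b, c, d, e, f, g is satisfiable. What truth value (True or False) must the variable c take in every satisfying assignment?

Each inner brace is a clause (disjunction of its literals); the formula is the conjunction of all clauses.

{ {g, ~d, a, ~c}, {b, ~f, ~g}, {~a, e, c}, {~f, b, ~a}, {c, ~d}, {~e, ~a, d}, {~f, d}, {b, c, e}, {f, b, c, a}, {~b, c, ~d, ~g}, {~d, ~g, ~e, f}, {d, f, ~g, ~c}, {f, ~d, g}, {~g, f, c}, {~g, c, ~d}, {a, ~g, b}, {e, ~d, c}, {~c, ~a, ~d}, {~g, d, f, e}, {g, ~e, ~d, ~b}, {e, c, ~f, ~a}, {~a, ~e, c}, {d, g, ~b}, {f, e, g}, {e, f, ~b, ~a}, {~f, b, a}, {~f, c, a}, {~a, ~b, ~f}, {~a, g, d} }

Suppose c = 0.
Unit clause (~d) forces d = 0.
Unit clause (~f) forces f = 0.
Unit clause (~g) forces g = 0.
Unit clause (~b) forces b = 0.
Unit clause (e) forces e = 1.
Unit clause (~a) forces a = 0.
Now (a) is unsatisfied and unit — conflict.
So every satisfying assignment has c = True.

True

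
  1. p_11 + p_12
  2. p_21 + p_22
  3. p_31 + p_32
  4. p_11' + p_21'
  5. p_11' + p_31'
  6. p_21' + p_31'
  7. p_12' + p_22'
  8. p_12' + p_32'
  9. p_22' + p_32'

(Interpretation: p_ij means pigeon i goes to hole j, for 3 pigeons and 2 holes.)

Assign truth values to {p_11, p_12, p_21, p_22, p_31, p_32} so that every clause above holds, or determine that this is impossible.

UNSATISFIABLE

Branch on p_11: set p_11 = 1.
The clause (p_21') is unit, so p_21 = 0.
The clause (p_22) is unit, so p_22 = 1.
The clause (p_31') is unit, so p_31 = 0.
The clause (p_32) is unit, so p_32 = 1.
But (p_32') is also a unit clause — contradiction.
Backtrack on p_11: now try p_11 = 0.
The clause (p_12) is unit, so p_12 = 1.
The clause (p_22') is unit, so p_22 = 0.
The clause (p_21) is unit, so p_21 = 1.
The clause (p_31') is unit, so p_31 = 0.
The clause (p_32) is unit, so p_32 = 1.
But (p_32') is also a unit clause — contradiction.
Either choice for p_11 ends in contradiction.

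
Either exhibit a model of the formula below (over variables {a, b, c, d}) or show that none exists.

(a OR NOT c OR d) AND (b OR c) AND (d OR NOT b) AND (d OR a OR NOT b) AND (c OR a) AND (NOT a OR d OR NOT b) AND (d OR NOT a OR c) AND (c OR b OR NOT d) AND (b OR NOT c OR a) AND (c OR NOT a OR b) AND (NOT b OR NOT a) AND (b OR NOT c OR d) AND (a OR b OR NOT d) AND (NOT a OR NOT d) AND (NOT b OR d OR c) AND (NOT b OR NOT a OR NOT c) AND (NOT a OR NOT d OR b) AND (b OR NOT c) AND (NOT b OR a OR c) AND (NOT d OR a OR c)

Case b = true:
(d) alone gives d = true.
(NOT a) alone gives a = false.
(c) alone gives c = true.
This assignment satisfies each clause.

a=false,  b=true,  c=true,  d=true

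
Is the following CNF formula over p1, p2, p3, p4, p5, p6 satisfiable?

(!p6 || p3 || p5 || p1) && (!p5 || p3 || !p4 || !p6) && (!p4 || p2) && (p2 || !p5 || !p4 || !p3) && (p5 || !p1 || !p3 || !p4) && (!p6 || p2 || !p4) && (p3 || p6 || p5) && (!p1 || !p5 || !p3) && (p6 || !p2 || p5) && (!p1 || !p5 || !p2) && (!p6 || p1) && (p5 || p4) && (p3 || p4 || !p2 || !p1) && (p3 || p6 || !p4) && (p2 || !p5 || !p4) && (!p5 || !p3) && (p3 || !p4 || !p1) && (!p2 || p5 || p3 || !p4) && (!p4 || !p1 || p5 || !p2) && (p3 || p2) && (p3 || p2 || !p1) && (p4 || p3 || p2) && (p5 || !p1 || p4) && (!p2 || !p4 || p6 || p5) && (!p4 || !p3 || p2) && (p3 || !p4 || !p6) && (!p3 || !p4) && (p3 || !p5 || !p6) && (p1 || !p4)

Yes

Branch on p4: set p4 = false.
Unit clause (p5) forces p5 = true.
Unit clause (!p3) forces p3 = false.
Unit clause (p2) forces p2 = true.
Unit clause (!p1) forces p1 = false.
Unit clause (!p6) forces p6 = false.
Every clause now holds.
A satisfying assignment: p1 ↦ false, p2 ↦ true, p3 ↦ false, p4 ↦ false, p5 ↦ true, p6 ↦ false.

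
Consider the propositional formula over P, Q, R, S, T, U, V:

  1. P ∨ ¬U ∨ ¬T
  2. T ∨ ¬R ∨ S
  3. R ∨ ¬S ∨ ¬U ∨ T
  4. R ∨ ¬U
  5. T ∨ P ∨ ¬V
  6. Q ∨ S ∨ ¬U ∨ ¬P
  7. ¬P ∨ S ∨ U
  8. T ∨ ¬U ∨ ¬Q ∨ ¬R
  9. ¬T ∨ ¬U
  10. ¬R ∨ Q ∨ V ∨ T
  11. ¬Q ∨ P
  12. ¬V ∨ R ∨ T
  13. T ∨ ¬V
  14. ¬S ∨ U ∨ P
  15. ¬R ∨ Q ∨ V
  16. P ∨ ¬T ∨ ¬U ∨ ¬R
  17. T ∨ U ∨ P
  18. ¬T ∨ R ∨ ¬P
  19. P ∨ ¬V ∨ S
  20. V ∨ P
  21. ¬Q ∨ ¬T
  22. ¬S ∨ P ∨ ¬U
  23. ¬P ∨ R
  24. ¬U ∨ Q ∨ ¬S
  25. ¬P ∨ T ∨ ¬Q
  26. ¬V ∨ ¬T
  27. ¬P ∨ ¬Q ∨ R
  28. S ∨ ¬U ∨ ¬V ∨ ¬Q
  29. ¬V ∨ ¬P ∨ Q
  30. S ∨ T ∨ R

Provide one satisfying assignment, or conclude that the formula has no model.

UNSATISFIABLE

Try R = True.
Try T = True.
Unit clause (¬U) forces U = False.
Unit clause (¬Q) forces Q = False.
Unit clause (V) forces V = True.
That conflicts with the unit clause (¬V).
Backtrack on T: now try T = False.
Unit clause (S) forces S = True.
Unit clause (¬V) forces V = False.
Unit clause (Q) forces Q = True.
Unit clause (¬U) forces U = False.
Unit clause (P) forces P = True.
That conflicts with the unit clause (¬P).
Either choice for T ends in contradiction.
Backtrack on R: now try R = False.
Unit clause (¬U) forces U = False.
Unit clause (¬P) forces P = False.
Unit clause (¬Q) forces Q = False.
Unit clause (¬S) forces S = False.
Unit clause (T) forces T = True.
Unit clause (¬V) forces V = False.
That conflicts with the unit clause (V).
Either choice for R ends in contradiction.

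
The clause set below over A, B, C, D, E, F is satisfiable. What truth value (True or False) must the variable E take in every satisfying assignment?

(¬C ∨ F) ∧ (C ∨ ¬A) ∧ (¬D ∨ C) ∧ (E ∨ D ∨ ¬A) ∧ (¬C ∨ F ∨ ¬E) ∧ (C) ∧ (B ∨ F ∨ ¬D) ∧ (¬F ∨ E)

True

Suppose E = False.
The clause (C) is unit, so C = True.
The clause (F) is unit, so F = True.
That conflicts with the unit clause (¬F).
So every satisfying assignment has E = True.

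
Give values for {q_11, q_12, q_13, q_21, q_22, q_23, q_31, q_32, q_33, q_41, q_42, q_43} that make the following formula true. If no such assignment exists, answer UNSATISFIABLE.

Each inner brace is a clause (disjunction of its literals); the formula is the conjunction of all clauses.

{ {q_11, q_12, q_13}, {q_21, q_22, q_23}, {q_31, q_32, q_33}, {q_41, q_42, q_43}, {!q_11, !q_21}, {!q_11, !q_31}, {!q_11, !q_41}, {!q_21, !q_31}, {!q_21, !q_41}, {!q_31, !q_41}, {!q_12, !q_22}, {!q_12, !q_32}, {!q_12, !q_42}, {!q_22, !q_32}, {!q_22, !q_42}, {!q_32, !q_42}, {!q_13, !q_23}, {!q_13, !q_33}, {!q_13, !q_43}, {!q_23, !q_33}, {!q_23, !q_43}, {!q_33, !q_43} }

UNSATISFIABLE

Branch on q_11: set q_11 = false.
Branch on q_12: set q_12 = true.
From the singleton clause (!q_22), q_22 = false.
From the singleton clause (!q_32), q_32 = false.
From the singleton clause (!q_42), q_42 = false.
Branch on q_21: set q_21 = true.
From the singleton clause (!q_31), q_31 = false.
From the singleton clause (q_33), q_33 = true.
From the singleton clause (!q_41), q_41 = false.
From the singleton clause (q_43), q_43 = true.
But (!q_43) is also a unit clause — contradiction.
That branch fails; take q_21 = false instead.
From the singleton clause (q_23), q_23 = true.
From the singleton clause (!q_13), q_13 = false.
From the singleton clause (!q_33), q_33 = false.
From the singleton clause (q_31), q_31 = true.
From the singleton clause (!q_41), q_41 = false.
From the singleton clause (q_43), q_43 = true.
But (!q_43) is also a unit clause — contradiction.
Either choice for q_21 ends in contradiction.
That branch fails; take q_12 = false instead.
From the singleton clause (q_13), q_13 = true.
From the singleton clause (!q_23), q_23 = false.
From the singleton clause (!q_33), q_33 = false.
From the singleton clause (!q_43), q_43 = false.
Branch on q_21: set q_21 = true.
From the singleton clause (!q_31), q_31 = false.
From the singleton clause (q_32), q_32 = true.
From the singleton clause (!q_41), q_41 = false.
From the singleton clause (q_42), q_42 = true.
But (!q_42) is also a unit clause — contradiction.
That branch fails; take q_21 = false instead.
From the singleton clause (q_22), q_22 = true.
From the singleton clause (!q_32), q_32 = false.
From the singleton clause (q_31), q_31 = true.
From the singleton clause (!q_41), q_41 = false.
From the singleton clause (q_42), q_42 = true.
But (!q_42) is also a unit clause — contradiction.
Either choice for q_21 ends in contradiction.
Either choice for q_12 ends in contradiction.
That branch fails; take q_11 = true instead.
From the singleton clause (!q_21), q_21 = false.
From the singleton clause (!q_31), q_31 = false.
From the singleton clause (!q_41), q_41 = false.
Branch on q_22: set q_22 = true.
From the singleton clause (!q_12), q_12 = false.
From the singleton clause (!q_32), q_32 = false.
From the singleton clause (q_33), q_33 = true.
From the singleton clause (!q_42), q_42 = false.
From the singleton clause (q_43), q_43 = true.
But (!q_43) is also a unit clause — contradiction.
That branch fails; take q_22 = false instead.
From the singleton clause (q_23), q_23 = true.
From the singleton clause (!q_13), q_13 = false.
From the singleton clause (!q_33), q_33 = false.
From the singleton clause (q_32), q_32 = true.
From the singleton clause (!q_12), q_12 = false.
From the singleton clause (!q_42), q_42 = false.
From the singleton clause (q_43), q_43 = true.
But (!q_43) is also a unit clause — contradiction.
Either choice for q_22 ends in contradiction.
Either choice for q_11 ends in contradiction.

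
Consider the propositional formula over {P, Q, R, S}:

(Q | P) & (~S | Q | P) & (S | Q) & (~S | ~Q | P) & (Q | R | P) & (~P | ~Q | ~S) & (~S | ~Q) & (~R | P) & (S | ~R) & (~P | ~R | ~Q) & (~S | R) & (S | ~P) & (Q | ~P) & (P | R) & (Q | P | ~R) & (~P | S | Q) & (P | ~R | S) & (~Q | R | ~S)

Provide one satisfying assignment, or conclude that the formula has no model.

UNSATISFIABLE

Try Q = 1.
(~S) alone gives S = 0.
(~R) alone gives R = 0.
(~P) alone gives P = 0.
Now (P) is unsatisfied and unit — conflict.
Backtrack on Q: now try Q = 0.
(P) alone gives P = 1.
Now (~P) is unsatisfied and unit — conflict.
Neither Q = 1 nor Q = 0 works.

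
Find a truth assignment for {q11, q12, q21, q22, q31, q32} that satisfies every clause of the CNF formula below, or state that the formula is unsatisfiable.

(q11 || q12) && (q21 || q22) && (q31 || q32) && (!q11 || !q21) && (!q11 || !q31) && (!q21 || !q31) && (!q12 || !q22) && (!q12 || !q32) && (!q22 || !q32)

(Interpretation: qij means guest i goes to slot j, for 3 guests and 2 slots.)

Try q11 = true.
(!q21) alone gives q21 = false.
(q22) alone gives q22 = true.
(!q31) alone gives q31 = false.
(q32) alone gives q32 = true.
But (!q32) is also a unit clause — contradiction.
Backtrack on q11: now try q11 = false.
(q12) alone gives q12 = true.
(!q22) alone gives q22 = false.
(q21) alone gives q21 = true.
(!q31) alone gives q31 = false.
(q32) alone gives q32 = true.
But (!q32) is also a unit clause — contradiction.
Neither q11 = true nor q11 = false works.

UNSATISFIABLE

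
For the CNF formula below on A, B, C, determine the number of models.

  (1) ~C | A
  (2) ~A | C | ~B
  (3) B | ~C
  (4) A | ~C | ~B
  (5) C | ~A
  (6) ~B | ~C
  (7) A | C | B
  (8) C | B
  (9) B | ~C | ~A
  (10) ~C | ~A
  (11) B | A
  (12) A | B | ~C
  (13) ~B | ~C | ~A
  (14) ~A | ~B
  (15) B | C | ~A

1

There are 2^3 = 8 truth assignments over (A, B, C).
Split on C. With C = 1, the clauses containing C are satisfied and ~C drops from the rest; 0 of the 2^2 = 4 assignments to the other variables satisfy what remains.
With C = 0, by the same count on the reduced clause set, 1 assignment works.
Total: 0 + 1 = 1.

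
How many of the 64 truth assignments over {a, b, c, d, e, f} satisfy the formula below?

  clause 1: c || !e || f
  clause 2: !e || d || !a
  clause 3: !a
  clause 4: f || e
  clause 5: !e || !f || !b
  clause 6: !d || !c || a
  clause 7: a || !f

2

There are 2^6 = 64 truth assignments over (a, b, c, d, e, f).
Split on f. With f = true, the clauses containing f are satisfied and !f drops from the rest; 0 of the 2^5 = 32 assignments to the other variables satisfy what remains.
With f = false, by the same count on the reduced clause set, 2 assignments work.
Total: 0 + 2 = 2.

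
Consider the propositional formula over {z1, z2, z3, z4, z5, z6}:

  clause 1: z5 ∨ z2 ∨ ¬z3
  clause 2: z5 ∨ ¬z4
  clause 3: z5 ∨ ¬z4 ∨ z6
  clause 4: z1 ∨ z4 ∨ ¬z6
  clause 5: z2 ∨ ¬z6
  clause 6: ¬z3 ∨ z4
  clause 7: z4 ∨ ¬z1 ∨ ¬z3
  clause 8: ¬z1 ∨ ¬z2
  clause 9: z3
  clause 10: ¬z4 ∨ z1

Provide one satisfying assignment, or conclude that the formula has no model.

Unit clause (z3) forces z3 = True.
Unit clause (z4) forces z4 = True.
Unit clause (z5) forces z5 = True.
Unit clause (z1) forces z1 = True.
Unit clause (¬z2) forces z2 = False.
Unit clause (¬z6) forces z6 = False.
Every clause now holds.

z1 ↦ True, z2 ↦ False, z3 ↦ True, z4 ↦ True, z5 ↦ True, z6 ↦ False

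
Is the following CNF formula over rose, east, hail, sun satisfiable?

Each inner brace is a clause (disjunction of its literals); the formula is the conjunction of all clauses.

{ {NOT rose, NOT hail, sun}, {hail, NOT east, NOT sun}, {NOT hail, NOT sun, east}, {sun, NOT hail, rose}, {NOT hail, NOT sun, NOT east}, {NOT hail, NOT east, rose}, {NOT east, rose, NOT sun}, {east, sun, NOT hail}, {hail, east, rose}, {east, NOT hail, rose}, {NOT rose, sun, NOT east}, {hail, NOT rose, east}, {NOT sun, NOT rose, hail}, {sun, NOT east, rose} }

No

Branch on rose: set rose = false.
Branch on sun: set sun = true.
(NOT east) alone gives east = false.
(NOT hail) alone gives hail = false.
But (hail) is also a unit clause — contradiction.
Backtrack on sun: now try sun = false.
(NOT hail) alone gives hail = false.
(east) alone gives east = true.
But (NOT east) is also a unit clause — contradiction.
Either choice for sun ends in contradiction.
Backtrack on rose: now try rose = true.
Branch on hail: set hail = false.
(east) alone gives east = true.
(NOT sun) alone gives sun = false.
But (sun) is also a unit clause — contradiction.
Backtrack on hail: now try hail = true.
(sun) alone gives sun = true.
(east) alone gives east = true.
But (NOT east) is also a unit clause — contradiction.
Either choice for hail ends in contradiction.
Either choice for rose ends in contradiction.
No assignment satisfies every clause.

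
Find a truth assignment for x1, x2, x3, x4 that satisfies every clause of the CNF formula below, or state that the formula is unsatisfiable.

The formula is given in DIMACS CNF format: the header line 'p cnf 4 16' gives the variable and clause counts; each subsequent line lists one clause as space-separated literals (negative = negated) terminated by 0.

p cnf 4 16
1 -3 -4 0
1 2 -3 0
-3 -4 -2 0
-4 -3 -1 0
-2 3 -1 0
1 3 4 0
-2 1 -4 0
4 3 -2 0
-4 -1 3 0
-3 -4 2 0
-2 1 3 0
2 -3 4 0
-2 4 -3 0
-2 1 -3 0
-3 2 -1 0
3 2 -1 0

Try x1 = False.
Try x3 = False.
From the singleton clause (x4), x4 = True.
From the singleton clause (¬x2), x2 = False.
This assignment satisfies each clause.

x1 ↦ False,  x2 ↦ False,  x3 ↦ False,  x4 ↦ True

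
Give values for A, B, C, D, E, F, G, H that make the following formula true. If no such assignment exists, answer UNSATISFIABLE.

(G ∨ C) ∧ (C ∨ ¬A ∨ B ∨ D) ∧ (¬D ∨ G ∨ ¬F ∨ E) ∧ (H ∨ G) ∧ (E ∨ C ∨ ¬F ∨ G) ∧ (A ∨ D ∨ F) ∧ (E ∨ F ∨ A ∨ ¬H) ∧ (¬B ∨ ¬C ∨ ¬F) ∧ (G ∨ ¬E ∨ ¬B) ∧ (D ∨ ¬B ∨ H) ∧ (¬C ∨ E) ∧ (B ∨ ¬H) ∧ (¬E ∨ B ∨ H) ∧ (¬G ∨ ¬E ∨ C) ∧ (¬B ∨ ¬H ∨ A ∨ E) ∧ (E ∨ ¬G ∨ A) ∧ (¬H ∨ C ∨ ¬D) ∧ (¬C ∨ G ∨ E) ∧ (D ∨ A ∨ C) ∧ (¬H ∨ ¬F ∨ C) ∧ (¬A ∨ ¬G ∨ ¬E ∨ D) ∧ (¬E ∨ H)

Branch on G: set G = True.
Branch on C: set C = False.
The clause (¬E) is unit, so E = False.
The clause (A) is unit, so A = True.
Branch on B: set B = False.
The clause (D) is unit, so D = True.
The clause (¬H) is unit, so H = False.
Every clause is now satisfied; F is unconstrained.

A: True, B: False, C: False, D: True, E: False, F: True, G: True, H: False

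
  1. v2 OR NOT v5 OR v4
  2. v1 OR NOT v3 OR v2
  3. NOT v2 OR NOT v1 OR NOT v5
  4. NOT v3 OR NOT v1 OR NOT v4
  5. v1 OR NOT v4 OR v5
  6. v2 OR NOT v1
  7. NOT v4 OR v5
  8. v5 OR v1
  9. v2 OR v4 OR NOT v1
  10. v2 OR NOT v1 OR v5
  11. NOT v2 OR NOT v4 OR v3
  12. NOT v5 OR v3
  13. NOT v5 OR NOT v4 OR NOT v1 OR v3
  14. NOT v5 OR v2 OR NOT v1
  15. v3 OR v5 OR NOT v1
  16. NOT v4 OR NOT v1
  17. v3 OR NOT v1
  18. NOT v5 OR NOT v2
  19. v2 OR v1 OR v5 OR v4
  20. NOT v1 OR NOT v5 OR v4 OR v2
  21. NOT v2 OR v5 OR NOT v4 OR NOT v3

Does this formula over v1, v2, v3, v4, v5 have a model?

Yes, satisfiable

Case v2 = true:
(NOT v5) alone gives v5 = false.
(NOT v4) alone gives v4 = false.
(v1) alone gives v1 = true.
(v3) alone gives v3 = true.
This assignment satisfies each clause.
A satisfying assignment: v1: true, v2: true, v3: true, v4: false, v5: false.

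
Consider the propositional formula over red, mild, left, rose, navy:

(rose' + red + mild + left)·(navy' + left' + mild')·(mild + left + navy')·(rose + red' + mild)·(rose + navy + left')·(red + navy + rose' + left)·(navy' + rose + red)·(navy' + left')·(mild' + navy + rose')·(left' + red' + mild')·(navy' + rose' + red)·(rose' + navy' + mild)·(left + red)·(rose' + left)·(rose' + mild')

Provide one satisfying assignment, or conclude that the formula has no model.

Try navy = 0.
Try rose = 1.
From the singleton clause (mild'), mild = 0.
From the singleton clause (left), left = 1.
Every clause is now satisfied; red is unconstrained.

red=0,  mild=0,  left=1,  rose=1,  navy=0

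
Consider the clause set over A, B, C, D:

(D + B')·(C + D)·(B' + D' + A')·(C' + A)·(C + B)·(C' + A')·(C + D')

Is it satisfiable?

Case D = 1:
(C) alone gives C = 1.
(A) alone gives A = 1.
But (A') is also a unit clause — contradiction.
Undo D and try D = 0.
(B') alone gives B = 0.
(C) alone gives C = 1.
(A) alone gives A = 1.
But (A') is also a unit clause — contradiction.
Either choice for D ends in contradiction.
No assignment satisfies every clause.

No, unsatisfiable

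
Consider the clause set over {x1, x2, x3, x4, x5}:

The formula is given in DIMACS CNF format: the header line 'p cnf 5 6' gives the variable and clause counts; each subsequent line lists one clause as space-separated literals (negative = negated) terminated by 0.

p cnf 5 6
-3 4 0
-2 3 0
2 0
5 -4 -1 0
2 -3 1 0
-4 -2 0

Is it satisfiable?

Unsatisfiable

From the singleton clause (x2), x2 = True.
From the singleton clause (x3), x3 = True.
From the singleton clause (x4), x4 = True.
Now (¬x4) is unsatisfied and unit — conflict.
No assignment satisfies every clause.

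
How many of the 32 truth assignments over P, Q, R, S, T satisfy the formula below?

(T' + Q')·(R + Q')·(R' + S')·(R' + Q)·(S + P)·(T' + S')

5

There are 2^5 = 32 truth assignments over (P, Q, R, S, T).
Split on S. With S = 1, the clauses containing S are satisfied and S' drops from the rest; 2 of the 2^4 = 16 assignments to the other variables satisfy what remains.
With S = 0, by the same count on the reduced clause set, 3 assignments work.
Total: 2 + 3 = 5.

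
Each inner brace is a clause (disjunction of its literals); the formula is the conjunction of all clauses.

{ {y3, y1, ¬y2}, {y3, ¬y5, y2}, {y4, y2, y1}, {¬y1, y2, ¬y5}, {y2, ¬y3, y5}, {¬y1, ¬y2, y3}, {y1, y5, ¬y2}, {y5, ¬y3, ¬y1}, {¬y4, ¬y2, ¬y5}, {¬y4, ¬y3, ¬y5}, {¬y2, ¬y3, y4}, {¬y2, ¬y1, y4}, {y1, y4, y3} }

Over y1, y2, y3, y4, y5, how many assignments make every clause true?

There are 2^5 = 32 truth assignments over (y1, y2, y3, y4, y5).
Split on y5. With y5 = True, the clauses containing y5 are satisfied and ¬y5 drops from the rest; 0 of the 2^4 = 16 assignments to the other variables satisfy what remains.
With y5 = False, by the same count on the reduced clause set, 3 assignments work.
Total: 0 + 3 = 3.

3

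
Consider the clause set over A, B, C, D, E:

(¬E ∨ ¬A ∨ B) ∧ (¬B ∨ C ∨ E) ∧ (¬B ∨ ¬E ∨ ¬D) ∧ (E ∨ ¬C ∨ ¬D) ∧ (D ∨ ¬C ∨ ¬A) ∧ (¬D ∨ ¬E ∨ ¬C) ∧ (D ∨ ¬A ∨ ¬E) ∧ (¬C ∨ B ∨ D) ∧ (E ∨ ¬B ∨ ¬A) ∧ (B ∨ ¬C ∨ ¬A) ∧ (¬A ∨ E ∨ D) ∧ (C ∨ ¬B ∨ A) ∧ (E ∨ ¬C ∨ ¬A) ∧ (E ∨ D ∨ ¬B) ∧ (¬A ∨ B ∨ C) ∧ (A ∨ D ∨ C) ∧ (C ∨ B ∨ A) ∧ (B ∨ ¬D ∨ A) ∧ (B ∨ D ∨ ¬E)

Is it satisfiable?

Yes

Try E = True.
Try A = False.
Try B = True.
(¬D) alone gives D = False.
(C) alone gives C = True.
Every clause now holds.
A satisfying assignment: A=False,  B=True,  C=True,  D=False,  E=True.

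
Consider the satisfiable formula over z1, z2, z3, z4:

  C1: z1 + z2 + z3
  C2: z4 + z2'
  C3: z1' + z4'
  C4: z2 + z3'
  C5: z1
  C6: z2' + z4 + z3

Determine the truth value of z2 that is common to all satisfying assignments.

Suppose z2 = 1.
Unit clause (z4) forces z4 = 1.
Unit clause (z1') forces z1 = 0.
That conflicts with the unit clause (z1).
So every satisfying assignment has z2 = False.

False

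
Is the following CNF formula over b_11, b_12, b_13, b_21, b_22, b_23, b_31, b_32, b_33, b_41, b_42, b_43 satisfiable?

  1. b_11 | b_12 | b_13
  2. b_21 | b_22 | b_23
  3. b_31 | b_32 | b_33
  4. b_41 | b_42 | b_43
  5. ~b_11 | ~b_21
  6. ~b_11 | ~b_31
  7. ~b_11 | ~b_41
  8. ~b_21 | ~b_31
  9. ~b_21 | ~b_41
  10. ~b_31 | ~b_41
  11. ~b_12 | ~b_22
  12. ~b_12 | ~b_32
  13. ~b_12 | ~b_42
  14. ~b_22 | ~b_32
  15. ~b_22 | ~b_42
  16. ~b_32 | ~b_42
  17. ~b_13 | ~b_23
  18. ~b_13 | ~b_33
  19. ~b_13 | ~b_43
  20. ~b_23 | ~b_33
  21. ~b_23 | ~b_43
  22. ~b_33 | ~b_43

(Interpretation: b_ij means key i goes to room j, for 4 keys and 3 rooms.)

No, unsatisfiable

Suppose b_11 = 0.
Suppose b_12 = 1.
Unit clause (~b_22) forces b_22 = 0.
Unit clause (~b_32) forces b_32 = 0.
Unit clause (~b_42) forces b_42 = 0.
Suppose b_21 = 1.
Unit clause (~b_31) forces b_31 = 0.
Unit clause (b_33) forces b_33 = 1.
Unit clause (~b_41) forces b_41 = 0.
Unit clause (b_43) forces b_43 = 1.
That conflicts with the unit clause (~b_43).
That branch fails; take b_21 = 0 instead.
Unit clause (b_23) forces b_23 = 1.
Unit clause (~b_13) forces b_13 = 0.
Unit clause (~b_33) forces b_33 = 0.
Unit clause (b_31) forces b_31 = 1.
Unit clause (~b_41) forces b_41 = 0.
Unit clause (b_43) forces b_43 = 1.
That conflicts with the unit clause (~b_43).
Either choice for b_21 ends in contradiction.
That branch fails; take b_12 = 0 instead.
Unit clause (b_13) forces b_13 = 1.
Unit clause (~b_23) forces b_23 = 0.
Unit clause (~b_33) forces b_33 = 0.
Unit clause (~b_43) forces b_43 = 0.
Suppose b_21 = 1.
Unit clause (~b_31) forces b_31 = 0.
Unit clause (b_32) forces b_32 = 1.
Unit clause (~b_41) forces b_41 = 0.
Unit clause (b_42) forces b_42 = 1.
That conflicts with the unit clause (~b_42).
That branch fails; take b_21 = 0 instead.
Unit clause (b_22) forces b_22 = 1.
Unit clause (~b_32) forces b_32 = 0.
Unit clause (b_31) forces b_31 = 1.
Unit clause (~b_41) forces b_41 = 0.
Unit clause (b_42) forces b_42 = 1.
That conflicts with the unit clause (~b_42).
Either choice for b_21 ends in contradiction.
Either choice for b_12 ends in contradiction.
That branch fails; take b_11 = 1 instead.
Unit clause (~b_21) forces b_21 = 0.
Unit clause (~b_31) forces b_31 = 0.
Unit clause (~b_41) forces b_41 = 0.
Suppose b_22 = 1.
Unit clause (~b_12) forces b_12 = 0.
Unit clause (~b_32) forces b_32 = 0.
Unit clause (b_33) forces b_33 = 1.
Unit clause (~b_42) forces b_42 = 0.
Unit clause (b_43) forces b_43 = 1.
That conflicts with the unit clause (~b_43).
That branch fails; take b_22 = 0 instead.
Unit clause (b_23) forces b_23 = 1.
Unit clause (~b_13) forces b_13 = 0.
Unit clause (~b_33) forces b_33 = 0.
Unit clause (b_32) forces b_32 = 1.
Unit clause (~b_12) forces b_12 = 0.
Unit clause (~b_42) forces b_42 = 0.
Unit clause (b_43) forces b_43 = 1.
That conflicts with the unit clause (~b_43).
Either choice for b_22 ends in contradiction.
Either choice for b_11 ends in contradiction.
No assignment satisfies every clause.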